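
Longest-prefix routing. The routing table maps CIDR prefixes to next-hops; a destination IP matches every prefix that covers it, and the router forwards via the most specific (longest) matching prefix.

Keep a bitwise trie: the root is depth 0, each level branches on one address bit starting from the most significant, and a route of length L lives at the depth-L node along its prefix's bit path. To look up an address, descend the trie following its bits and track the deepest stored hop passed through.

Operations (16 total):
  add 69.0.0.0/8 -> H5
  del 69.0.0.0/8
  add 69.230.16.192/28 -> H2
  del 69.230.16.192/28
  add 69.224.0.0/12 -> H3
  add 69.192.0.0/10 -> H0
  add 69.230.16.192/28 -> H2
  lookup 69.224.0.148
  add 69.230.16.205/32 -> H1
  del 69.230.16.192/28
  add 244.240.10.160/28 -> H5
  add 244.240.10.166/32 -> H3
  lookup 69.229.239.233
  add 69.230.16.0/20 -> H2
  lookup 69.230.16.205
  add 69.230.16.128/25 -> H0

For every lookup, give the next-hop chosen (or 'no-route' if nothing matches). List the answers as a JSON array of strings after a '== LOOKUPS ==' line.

Process each operation:
  + 69.0.0.0/8 (H5) depth=8
  - 69.0.0.0/8 clear@8
  + 69.230.16.192/28 (H2) depth=28
  - 69.230.16.192/28 clear@28
  + 69.224.0.0/12 (H3) depth=12
  + 69.192.0.0/10 (H0) depth=10
  + 69.230.16.192/28 (H2) depth=28
  lookup 69.224.0.148: bits 0100010111100 walk d0:-→d1:-→d2:-→d3:-→d4:-→d5:-→d6:-→d7:-→d8:-→d9:-→d10:H0→d11:-→d12:H3→d13:- -> H3
  + 69.230.16.205/32 (H1) depth=32
  - 69.230.16.192/28 clear@28
  + 244.240.10.160/28 (H5) depth=28
  + 244.240.10.166/32 (H3) depth=32
  lookup 69.229.239.233: bits 01000101111001 walk d0:-→d1:-→d2:-→d3:-→d4:-→d5:-→d6:-→d7:-→d8:-→d9:-→d10:H0→d11:-→d12:H3→d13:-→d14:- -> H3
  + 69.230.16.0/20 (H2) depth=20
  lookup 69.230.16.205: bits 01000101111001100001000011001101 walk d0:-→d1:-→d2:-→d3:-→d4:-→d5:-→d6:-→d7:-→d8:-→d9:-→d10:H0→d11:-→d12:H3→d13:-→d14:-→d15:-→d16:-→d17:-→d18:-→d19:-→d20:H2→d21:-→d22:-→d23:-→d24:-→d25:-→d26:-→d27:-→d28:-→d29:-→d30:-→d31:-→d32:H1 -> H1
  + 69.230.16.128/25 (H0) depth=25

== LOOKUPS ==
["H3","H3","H1"]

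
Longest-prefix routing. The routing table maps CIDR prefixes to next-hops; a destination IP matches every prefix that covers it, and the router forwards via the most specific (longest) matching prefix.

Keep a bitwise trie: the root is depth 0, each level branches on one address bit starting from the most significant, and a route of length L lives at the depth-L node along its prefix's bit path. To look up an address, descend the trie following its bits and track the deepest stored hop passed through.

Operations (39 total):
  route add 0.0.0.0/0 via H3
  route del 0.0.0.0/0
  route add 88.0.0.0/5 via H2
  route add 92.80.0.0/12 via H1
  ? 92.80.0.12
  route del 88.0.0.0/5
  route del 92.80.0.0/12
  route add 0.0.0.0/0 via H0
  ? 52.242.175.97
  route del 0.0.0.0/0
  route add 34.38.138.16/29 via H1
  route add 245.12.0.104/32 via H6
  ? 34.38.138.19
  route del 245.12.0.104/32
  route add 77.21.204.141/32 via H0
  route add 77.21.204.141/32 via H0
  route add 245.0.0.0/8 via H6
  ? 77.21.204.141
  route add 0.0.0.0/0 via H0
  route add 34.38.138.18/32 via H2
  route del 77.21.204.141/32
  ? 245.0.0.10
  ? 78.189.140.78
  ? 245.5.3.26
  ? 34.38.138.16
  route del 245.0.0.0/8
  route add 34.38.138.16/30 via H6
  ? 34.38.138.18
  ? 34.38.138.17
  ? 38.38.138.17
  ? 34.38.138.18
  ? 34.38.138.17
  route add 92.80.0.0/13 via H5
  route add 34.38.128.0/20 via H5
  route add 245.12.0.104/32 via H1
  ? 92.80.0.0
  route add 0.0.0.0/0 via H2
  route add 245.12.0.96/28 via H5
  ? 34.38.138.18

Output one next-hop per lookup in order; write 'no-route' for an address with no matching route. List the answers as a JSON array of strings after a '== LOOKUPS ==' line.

Trace:
  + 0.0.0.0/0 (H3) depth=0
  - 0.0.0.0/0 clear@0
  + 88.0.0.0/5 (H2) depth=5
  + 92.80.0.0/12 (H1) depth=12
  lookup 92.80.0.12: bits 010111000101 walk d0:-→d1:-→d2:-→d3:-→d4:-→d5:H2→d6:-→d7:-→d8:-→d9:-→d10:-→d11:-→d12:H1 -> H1
  - 88.0.0.0/5 clear@5
  - 92.80.0.0/12 clear@12
  + 0.0.0.0/0 (H0) depth=0
  lookup 52.242.175.97: bits 0 walk d0:H0→d1:- -> H0
  - 0.0.0.0/0 clear@0
  + 34.38.138.16/29 (H1) depth=29
  + 245.12.0.104/32 (H6) depth=32
  lookup 34.38.138.19: bits 00100010001001101000101000010 walk d0:-→d1:-→d2:-→d3:-→d4:-→d5:-→d6:-→d7:-→d8:-→d9:-→d10:-→d11:-→d12:-→d13:-→d14:-→d15:-→d16:-→d17:-→d18:-→d19:-→d20:-→d21:-→d22:-→d23:-→d24:-→d25:-→d26:-→d27:-→d28:-→d29:H1 -> H1
  - 245.12.0.104/32 clear@32
  + 77.21.204.141/32 (H0) depth=32
  + 77.21.204.141/32 (H0) depth=32
  + 245.0.0.0/8 (H6) depth=8
  lookup 77.21.204.141: bits 01001101000101011100110010001101 walk d0:-→d1:-→d2:-→d3:-→d4:-→d5:-→d6:-→d7:-→d8:-→d9:-→d10:-→d11:-→d12:-→d13:-→d14:-→d15:-→d16:-→d17:-→d18:-→d19:-→d20:-→d21:-→d22:-→d23:-→d24:-→d25:-→d26:-→d27:-→d28:-→d29:-→d30:-→d31:-→d32:H0 -> H0
  + 0.0.0.0/0 (H0) depth=0
  + 34.38.138.18/32 (H2) depth=32
  - 77.21.204.141/32 clear@32
  lookup 245.0.0.10: bits 111101010000 walk d0:H0→d1:-→d2:-→d3:-→d4:-→d5:-→d6:-→d7:-→d8:H6→d9:-→d10:-→d11:-→d12:- -> H6
  lookup 78.189.140.78: bits 010011 walk d0:H0→d1:-→d2:-→d3:-→d4:-→d5:-→d6:- -> H0
  lookup 245.5.3.26: bits 111101010000 walk d0:H0→d1:-→d2:-→d3:-→d4:-→d5:-→d6:-→d7:-→d8:H6→d9:-→d10:-→d11:-→d12:- -> H6
  lookup 34.38.138.16: bits 001000100010011010001010000100 walk d0:H0→d1:-→d2:-→d3:-→d4:-→d5:-→d6:-→d7:-→d8:-→d9:-→d10:-→d11:-→d12:-→d13:-→d14:-→d15:-→d16:-→d17:-→d18:-→d19:-→d20:-→d21:-→d22:-→d23:-→d24:-→d25:-→d26:-→d27:-→d28:-→d29:H1→d30:- -> H1
  - 245.0.0.0/8 clear@8
  + 34.38.138.16/30 (H6) depth=30
  lookup 34.38.138.18: bits 00100010001001101000101000010010 walk d0:H0→d1:-→d2:-→d3:-→d4:-→d5:-→d6:-→d7:-→d8:-→d9:-→d10:-→d11:-→d12:-→d13:-→d14:-→d15:-→d16:-→d17:-→d18:-→d19:-→d20:-→d21:-→d22:-→d23:-→d24:-→d25:-→d26:-→d27:-→d28:-→d29:H1→d30:H6→d31:-→d32:H2 -> H2
  lookup 34.38.138.17: bits 001000100010011010001010000100 walk d0:H0→d1:-→d2:-→d3:-→d4:-→d5:-→d6:-→d7:-→d8:-→d9:-→d10:-→d11:-→d12:-→d13:-→d14:-→d15:-→d16:-→d17:-→d18:-→d19:-→d20:-→d21:-→d22:-→d23:-→d24:-→d25:-→d26:-→d27:-→d28:-→d29:H1→d30:H6 -> H6
  lookup 38.38.138.17: bits 00100 walk d0:H0→d1:-→d2:-→d3:-→d4:-→d5:- -> H0
  lookup 34.38.138.18: bits 00100010001001101000101000010010 walk d0:H0→d1:-→d2:-→d3:-→d4:-→d5:-→d6:-→d7:-→d8:-→d9:-→d10:-→d11:-→d12:-→d13:-→d14:-→d15:-→d16:-→d17:-→d18:-→d19:-→d20:-→d21:-→d22:-→d23:-→d24:-→d25:-→d26:-→d27:-→d28:-→d29:H1→d30:H6→d31:-→d32:H2 -> H2
  lookup 34.38.138.17: bits 001000100010011010001010000100 walk d0:H0→d1:-→d2:-→d3:-→d4:-→d5:-→d6:-→d7:-→d8:-→d9:-→d10:-→d11:-→d12:-→d13:-→d14:-→d15:-→d16:-→d17:-→d18:-→d19:-→d20:-→d21:-→d22:-→d23:-→d24:-→d25:-→d26:-→d27:-→d28:-→d29:H1→d30:H6 -> H6
  + 92.80.0.0/13 (H5) depth=13
  + 34.38.128.0/20 (H5) depth=20
  + 245.12.0.104/32 (H1) depth=32
  lookup 92.80.0.0: bits 0101110001010 walk d0:H0→d1:-→d2:-→d3:-→d4:-→d5:-→d6:-→d7:-→d8:-→d9:-→d10:-→d11:-→d12:-→d13:H5 -> H5
  + 0.0.0.0/0 (H2) depth=0
  + 245.12.0.96/28 (H5) depth=28
  lookup 34.38.138.18: bits 00100010001001101000101000010010 walk d0:H2→d1:-→d2:-→d3:-→d4:-→d5:-→d6:-→d7:-→d8:-→d9:-→d10:-→d11:-→d12:-→d13:-→d14:-→d15:-→d16:-→d17:-→d18:-→d19:-→d20:H5→d21:-→d22:-→d23:-→d24:-→d25:-→d26:-→d27:-→d28:-→d29:H1→d30:H6→d31:-→d32:H2 -> H2

== LOOKUPS ==
["H1","H0","H1","H0","H6","H0","H6","H1","H2","H6","H0","H2","H6","H5","H2"]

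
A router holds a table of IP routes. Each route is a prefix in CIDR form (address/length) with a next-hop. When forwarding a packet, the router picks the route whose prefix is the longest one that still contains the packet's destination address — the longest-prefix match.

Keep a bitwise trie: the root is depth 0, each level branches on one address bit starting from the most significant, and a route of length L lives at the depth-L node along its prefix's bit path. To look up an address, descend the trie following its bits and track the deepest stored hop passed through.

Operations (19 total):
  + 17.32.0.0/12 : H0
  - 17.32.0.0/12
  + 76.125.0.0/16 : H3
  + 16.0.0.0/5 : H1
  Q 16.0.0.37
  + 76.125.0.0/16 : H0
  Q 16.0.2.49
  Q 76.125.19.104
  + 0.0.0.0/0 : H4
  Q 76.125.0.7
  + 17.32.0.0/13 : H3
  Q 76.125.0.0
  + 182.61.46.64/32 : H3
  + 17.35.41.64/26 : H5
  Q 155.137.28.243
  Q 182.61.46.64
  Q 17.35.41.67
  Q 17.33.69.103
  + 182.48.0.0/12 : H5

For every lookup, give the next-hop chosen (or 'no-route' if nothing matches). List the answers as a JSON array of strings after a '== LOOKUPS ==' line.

Process each operation:
  add 17.32.0.0/12 -> H0 at depth 12
  - 17.32.0.0/12 clear@12
  add 76.125.0.0/16 -> H3 at depth 16
  add 16.0.0.0/5 -> H1 at depth 5
  ? 16.0.0.37  path d0:-→d1:-→d2:-→d3:-→d4:-→d5:H1→d6:-→d7:-  best=H1
  add 76.125.0.0/16 -> H0 at depth 16
  ? 16.0.2.49  path d0:-→d1:-→d2:-→d3:-→d4:-→d5:H1→d6:-→d7:-  best=H1
  ? 76.125.19.104  path d0:-→d1:-→d2:-→d3:-→d4:-→d5:-→d6:-→d7:-→d8:-→d9:-→d10:-→d11:-→d12:-→d13:-→d14:-→d15:-→d16:H0  best=H0
  add 0.0.0.0/0 -> H4 at depth 0
  ? 76.125.0.7  path d0:H4→d1:-→d2:-→d3:-→d4:-→d5:-→d6:-→d7:-→d8:-→d9:-→d10:-→d11:-→d12:-→d13:-→d14:-→d15:-→d16:H0  best=H0
  add 17.32.0.0/13 -> H3 at depth 13
  ? 76.125.0.0  path d0:H4→d1:-→d2:-→d3:-→d4:-→d5:-→d6:-→d7:-→d8:-→d9:-→d10:-→d11:-→d12:-→d13:-→d14:-→d15:-→d16:H0  best=H0
  add 182.61.46.64/32 -> H3 at depth 32
  add 17.35.41.64/26 -> H5 at depth 26
  ? 155.137.28.243  path d0:H4→d1:-→d2:-  best=H4
  ? 182.61.46.64  path d0:H4→d1:-→d2:-→d3:-→d4:-→d5:-→d6:-→d7:-→d8:-→d9:-→d10:-→d11:-→d12:-→d13:-→d14:-→d15:-→d16:-→d17:-→d18:-→d19:-→d20:-→d21:-→d22:-→d23:-→d24:-→d25:-→d26:-→d27:-→d28:-→d29:-→d30:-→d31:-→d32:H3  best=H3
  ? 17.35.41.67  path d0:H4→d1:-→d2:-→d3:-→d4:-→d5:H1→d6:-→d7:-→d8:-→d9:-→d10:-→d11:-→d12:-→d13:H3→d14:-→d15:-→d16:-→d17:-→d18:-→d19:-→d20:-→d21:-→d22:-→d23:-→d24:-→d25:-→d26:H5  best=H5
  ? 17.33.69.103  path d0:H4→d1:-→d2:-→d3:-→d4:-→d5:H1→d6:-→d7:-→d8:-→d9:-→d10:-→d11:-→d12:-→d13:H3→d14:-  best=H3
  add 182.48.0.0/12 -> H5 at depth 12

== LOOKUPS ==
["H1","H1","H0","H0","H0","H4","H3","H5","H3"]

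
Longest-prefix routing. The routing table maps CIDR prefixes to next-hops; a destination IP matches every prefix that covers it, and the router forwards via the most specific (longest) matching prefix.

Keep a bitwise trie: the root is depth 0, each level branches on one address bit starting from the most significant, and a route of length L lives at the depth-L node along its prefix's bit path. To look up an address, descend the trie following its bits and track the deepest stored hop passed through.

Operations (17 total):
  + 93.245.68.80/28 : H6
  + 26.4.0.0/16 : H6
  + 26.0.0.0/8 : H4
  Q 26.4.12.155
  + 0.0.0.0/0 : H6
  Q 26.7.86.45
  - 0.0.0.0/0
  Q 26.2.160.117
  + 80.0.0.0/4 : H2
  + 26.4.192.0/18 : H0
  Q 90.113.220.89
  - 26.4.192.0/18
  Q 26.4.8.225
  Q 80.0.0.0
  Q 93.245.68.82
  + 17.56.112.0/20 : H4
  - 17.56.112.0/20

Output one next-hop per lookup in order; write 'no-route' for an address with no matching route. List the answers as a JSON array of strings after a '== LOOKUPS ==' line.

Trace:
  + 93.245.68.80/28 (H6) depth=28
  + 26.4.0.0/16 (H6) depth=16
  + 26.0.0.0/8 (H4) depth=8
  Q 26.4.12.155: descend 0001101000000100 ; hops seen [H4,H6] ; pick H6
  + 0.0.0.0/0 (H6) depth=0
  Q 26.7.86.45: descend 00011010000001 ; hops seen [H6,H4] ; pick H4
  - 0.0.0.0/0 clear@0
  Q 26.2.160.117: descend 0001101000000 ; hops seen [H4] ; pick H4
  + 80.0.0.0/4 (H2) depth=4
  + 26.4.192.0/18 (H0) depth=18
  Q 90.113.220.89: descend 01011 ; hops seen [H2] ; pick H2
  - 26.4.192.0/18 clear@18
  Q 26.4.8.225: descend 0001101000000100 ; hops seen [H4,H6] ; pick H6
  Q 80.0.0.0: descend 0101 ; hops seen [H2] ; pick H2
  Q 93.245.68.82: descend 0101110111110101010001000101 ; hops seen [H2,H6] ; pick H6
  + 17.56.112.0/20 (H4) depth=20
  - 17.56.112.0/20 clear@20

== LOOKUPS ==
["H6","H4","H4","H2","H6","H2","H6"]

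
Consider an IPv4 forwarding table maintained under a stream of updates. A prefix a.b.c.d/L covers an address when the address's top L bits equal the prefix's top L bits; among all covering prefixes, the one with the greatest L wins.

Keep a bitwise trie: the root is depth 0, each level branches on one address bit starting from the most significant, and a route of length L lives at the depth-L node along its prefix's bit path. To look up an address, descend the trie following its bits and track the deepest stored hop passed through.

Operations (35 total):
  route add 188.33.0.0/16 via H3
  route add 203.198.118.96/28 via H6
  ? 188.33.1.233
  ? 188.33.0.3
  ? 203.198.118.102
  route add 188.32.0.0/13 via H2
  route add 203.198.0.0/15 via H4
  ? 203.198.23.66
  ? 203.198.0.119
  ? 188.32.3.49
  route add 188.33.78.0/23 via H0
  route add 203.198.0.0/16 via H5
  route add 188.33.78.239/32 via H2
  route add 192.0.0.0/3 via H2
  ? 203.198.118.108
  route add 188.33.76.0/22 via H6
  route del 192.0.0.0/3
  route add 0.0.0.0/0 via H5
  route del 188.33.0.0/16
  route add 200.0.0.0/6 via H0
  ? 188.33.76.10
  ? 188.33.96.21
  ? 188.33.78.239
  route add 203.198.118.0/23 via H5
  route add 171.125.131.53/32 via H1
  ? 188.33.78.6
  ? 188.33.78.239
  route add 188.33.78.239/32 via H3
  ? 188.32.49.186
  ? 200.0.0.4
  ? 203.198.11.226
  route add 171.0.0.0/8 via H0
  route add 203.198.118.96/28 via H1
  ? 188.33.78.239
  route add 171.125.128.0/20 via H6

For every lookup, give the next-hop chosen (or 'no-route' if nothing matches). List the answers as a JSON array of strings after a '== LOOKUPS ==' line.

Trace:
  add 188.33.0.0/16 -> H3 at depth 16
  add 203.198.118.96/28 -> H6 at depth 28
  Q 188.33.1.233: descend 1011110000100001 ; hops seen [H3] ; pick H3
  Q 188.33.0.3: descend 1011110000100001 ; hops seen [H3] ; pick H3
  Q 203.198.118.102: descend 1100101111000110011101100110 ; hops seen [H6] ; pick H6
  add 188.32.0.0/13 -> H2 at depth 13
  add 203.198.0.0/15 -> H4 at depth 15
  Q 203.198.23.66: descend 11001011110001100 ; hops seen [H4] ; pick H4
  Q 203.198.0.119: descend 11001011110001100 ; hops seen [H4] ; pick H4
  Q 188.32.3.49: descend 101111000010000 ; hops seen [H2] ; pick H2
  add 188.33.78.0/23 -> H0 at depth 23
  add 203.198.0.0/16 -> H5 at depth 16
  add 188.33.78.239/32 -> H2 at depth 32
  add 192.0.0.0/3 -> H2 at depth 3
  Q 203.198.118.108: descend 1100101111000110011101100110 ; hops seen [H2,H4,H5,H6] ; pick H6
  add 188.33.76.0/22 -> H6 at depth 22
  - 192.0.0.0/3 clear@3
  add 0.0.0.0/0 -> H5 at depth 0
  - 188.33.0.0/16 clear@16
  add 200.0.0.0/6 -> H0 at depth 6
  Q 188.33.76.10: descend 1011110000100001010011 ; hops seen [H5,H2,H6] ; pick H6
  Q 188.33.96.21: descend 101111000010000101 ; hops seen [H5,H2] ; pick H2
  Q 188.33.78.239: descend 10111100001000010100111011101111 ; hops seen [H5,H2,H6,H0,H2] ; pick H2
  add 203.198.118.0/23 -> H5 at depth 23
  add 171.125.131.53/32 -> H1 at depth 32
  Q 188.33.78.6: descend 101111000010000101001110 ; hops seen [H5,H2,H6,H0] ; pick H0
  Q 188.33.78.239: descend 10111100001000010100111011101111 ; hops seen [H5,H2,H6,H0,H2] ; pick H2
  add 188.33.78.239/32 -> H3 at depth 32
  Q 188.32.49.186: descend 101111000010000 ; hops seen [H5,H2] ; pick H2
  Q 200.0.0.4: descend 110010 ; hops seen [H5,H0] ; pick H0
  Q 203.198.11.226: descend 11001011110001100 ; hops seen [H5,H0,H4,H5] ; pick H5
  add 171.0.0.0/8 -> H0 at depth 8
  add 203.198.118.96/28 -> H1 at depth 28
  Q 188.33.78.239: descend 10111100001000010100111011101111 ; hops seen [H5,H2,H6,H0,H3] ; pick H3
  add 171.125.128.0/20 -> H6 at depth 20

== LOOKUPS ==
["H3","H3","H6","H4","H4","H2","H6","H6","H2","H2","H0","H2","H2","H0","H5","H3"]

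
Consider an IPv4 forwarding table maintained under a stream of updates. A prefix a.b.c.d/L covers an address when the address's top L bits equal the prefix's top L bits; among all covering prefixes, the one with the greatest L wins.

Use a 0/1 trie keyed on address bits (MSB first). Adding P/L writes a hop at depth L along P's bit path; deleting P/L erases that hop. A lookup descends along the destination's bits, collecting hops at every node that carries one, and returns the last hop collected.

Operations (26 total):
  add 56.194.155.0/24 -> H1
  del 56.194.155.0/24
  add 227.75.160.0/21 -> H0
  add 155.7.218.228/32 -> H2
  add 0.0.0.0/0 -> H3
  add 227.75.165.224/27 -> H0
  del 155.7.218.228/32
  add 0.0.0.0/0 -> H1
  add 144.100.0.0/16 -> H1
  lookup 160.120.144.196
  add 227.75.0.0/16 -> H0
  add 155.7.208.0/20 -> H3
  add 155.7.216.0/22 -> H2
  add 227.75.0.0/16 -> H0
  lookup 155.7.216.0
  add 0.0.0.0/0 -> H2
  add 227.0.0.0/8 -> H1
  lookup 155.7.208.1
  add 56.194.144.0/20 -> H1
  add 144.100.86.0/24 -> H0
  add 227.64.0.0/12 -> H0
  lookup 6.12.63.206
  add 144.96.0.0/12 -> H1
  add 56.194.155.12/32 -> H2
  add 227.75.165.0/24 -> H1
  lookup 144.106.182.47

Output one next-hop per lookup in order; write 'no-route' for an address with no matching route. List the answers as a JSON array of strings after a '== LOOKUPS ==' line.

Trace:
  add 56.194.155.0/24 -> H1 at depth 24
  del 56.194.155.0/24 (clear depth 24)
  add 227.75.160.0/21 -> H0 at depth 21
  add 155.7.218.228/32 -> H2 at depth 32
  add 0.0.0.0/0 -> H3 at depth 0
  add 227.75.165.224/27 -> H0 at depth 27
  del 155.7.218.228/32 (clear depth 32)
  add 0.0.0.0/0 -> H1 at depth 0
  add 144.100.0.0/16 -> H1 at depth 16
  Q 160.120.144.196: descend 10 ; hops seen [H1] ; pick H1
  add 227.75.0.0/16 -> H0 at depth 16
  add 155.7.208.0/20 -> H3 at depth 20
  add 155.7.216.0/22 -> H2 at depth 22
  add 227.75.0.0/16 -> H0 at depth 16
  Q 155.7.216.0: descend 1001101100000111110110 ; hops seen [H1,H3,H2] ; pick H2
  add 0.0.0.0/0 -> H2 at depth 0
  add 227.0.0.0/8 -> H1 at depth 8
  Q 155.7.208.1: descend 10011011000001111101 ; hops seen [H2,H3] ; pick H3
  add 56.194.144.0/20 -> H1 at depth 20
  add 144.100.86.0/24 -> H0 at depth 24
  add 227.64.0.0/12 -> H0 at depth 12
  Q 6.12.63.206: descend 00 ; hops seen [H2] ; pick H2
  add 144.96.0.0/12 -> H1 at depth 12
  add 56.194.155.12/32 -> H2 at depth 32
  add 227.75.165.0/24 -> H1 at depth 24
  Q 144.106.182.47: descend 100100000110 ; hops seen [H2,H1] ; pick H1

== LOOKUPS ==
["H1","H2","H3","H2","H1"]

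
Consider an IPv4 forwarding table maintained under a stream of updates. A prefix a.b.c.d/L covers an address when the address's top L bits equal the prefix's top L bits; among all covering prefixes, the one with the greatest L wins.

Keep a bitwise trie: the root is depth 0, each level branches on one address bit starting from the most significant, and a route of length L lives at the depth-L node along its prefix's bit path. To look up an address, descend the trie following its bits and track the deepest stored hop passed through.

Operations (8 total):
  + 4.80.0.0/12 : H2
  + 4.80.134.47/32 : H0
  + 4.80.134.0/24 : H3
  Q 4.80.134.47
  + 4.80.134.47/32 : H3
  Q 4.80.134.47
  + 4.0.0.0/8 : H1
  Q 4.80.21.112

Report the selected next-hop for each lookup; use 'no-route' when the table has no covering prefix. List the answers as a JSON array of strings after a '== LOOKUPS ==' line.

Apply in order:
  add 4.80.0.0/12 -> H2 at depth 12
  add 4.80.134.47/32 -> H0 at depth 32
  add 4.80.134.0/24 -> H3 at depth 24
  ? 4.80.134.47  path d0:-→d1:-→d2:-→d3:-→d4:-→d5:-→d6:-→d7:-→d8:-→d9:-→d10:-→d11:-→d12:H2→d13:-→d14:-→d15:-→d16:-→d17:-→d18:-→d19:-→d20:-→d21:-→d22:-→d23:-→d24:H3→d25:-→d26:-→d27:-→d28:-→d29:-→d30:-→d31:-→d32:H0  best=H0
  add 4.80.134.47/32 -> H3 at depth 32
  ? 4.80.134.47  path d0:-→d1:-→d2:-→d3:-→d4:-→d5:-→d6:-→d7:-→d8:-→d9:-→d10:-→d11:-→d12:H2→d13:-→d14:-→d15:-→d16:-→d17:-→d18:-→d19:-→d20:-→d21:-→d22:-→d23:-→d24:H3→d25:-→d26:-→d27:-→d28:-→d29:-→d30:-→d31:-→d32:H3  best=H3
  add 4.0.0.0/8 -> H1 at depth 8
  ? 4.80.21.112  path d0:-→d1:-→d2:-→d3:-→d4:-→d5:-→d6:-→d7:-→d8:H1→d9:-→d10:-→d11:-→d12:H2→d13:-→d14:-→d15:-→d16:-  best=H2

== LOOKUPS ==
["H0","H3","H2"]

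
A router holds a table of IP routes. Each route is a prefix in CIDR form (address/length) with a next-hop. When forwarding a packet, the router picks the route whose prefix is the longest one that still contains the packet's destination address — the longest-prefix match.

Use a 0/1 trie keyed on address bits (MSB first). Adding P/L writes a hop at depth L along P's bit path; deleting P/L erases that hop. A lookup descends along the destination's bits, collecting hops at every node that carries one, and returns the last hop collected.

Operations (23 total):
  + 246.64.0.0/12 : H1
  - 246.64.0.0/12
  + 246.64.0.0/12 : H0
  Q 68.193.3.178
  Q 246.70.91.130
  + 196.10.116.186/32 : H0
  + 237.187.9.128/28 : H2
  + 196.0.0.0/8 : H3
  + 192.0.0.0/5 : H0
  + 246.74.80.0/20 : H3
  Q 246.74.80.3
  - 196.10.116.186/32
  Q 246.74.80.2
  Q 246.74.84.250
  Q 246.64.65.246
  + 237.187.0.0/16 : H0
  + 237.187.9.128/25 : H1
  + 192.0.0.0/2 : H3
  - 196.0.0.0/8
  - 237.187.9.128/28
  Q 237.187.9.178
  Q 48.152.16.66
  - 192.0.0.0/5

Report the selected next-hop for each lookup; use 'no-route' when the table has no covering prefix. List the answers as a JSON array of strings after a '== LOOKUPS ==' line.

Trace:
  add 246.64.0.0/12 -> H1 at depth 12
  del 246.64.0.0/12 (clear depth 12)
  add 246.64.0.0/12 -> H0 at depth 12
  Q 68.193.3.178: descend ε ; hops seen [∅] ; pick no-route
  Q 246.70.91.130: descend 111101100100 ; hops seen [H0] ; pick H0
  add 196.10.116.186/32 -> H0 at depth 32
  add 237.187.9.128/28 -> H2 at depth 28
  add 196.0.0.0/8 -> H3 at depth 8
  add 192.0.0.0/5 -> H0 at depth 5
  add 246.74.80.0/20 -> H3 at depth 20
  Q 246.74.80.3: descend 11110110010010100101 ; hops seen [H0,H3] ; pick H3
  del 196.10.116.186/32 (clear depth 32)
  Q 246.74.80.2: descend 11110110010010100101 ; hops seen [H0,H3] ; pick H3
  Q 246.74.84.250: descend 11110110010010100101 ; hops seen [H0,H3] ; pick H3
  Q 246.64.65.246: descend 111101100100 ; hops seen [H0] ; pick H0
  add 237.187.0.0/16 -> H0 at depth 16
  add 237.187.9.128/25 -> H1 at depth 25
  add 192.0.0.0/2 -> H3 at depth 2
  del 196.0.0.0/8 (clear depth 8)
  del 237.187.9.128/28 (clear depth 28)
  Q 237.187.9.178: descend 11101101101110110000100110 ; hops seen [H3,H0,H1] ; pick H1
  Q 48.152.16.66: descend ε ; hops seen [∅] ; pick no-route
  del 192.0.0.0/5 (clear depth 5)

== LOOKUPS ==
["no-route","H0","H3","H3","H3","H0","H1","no-route"]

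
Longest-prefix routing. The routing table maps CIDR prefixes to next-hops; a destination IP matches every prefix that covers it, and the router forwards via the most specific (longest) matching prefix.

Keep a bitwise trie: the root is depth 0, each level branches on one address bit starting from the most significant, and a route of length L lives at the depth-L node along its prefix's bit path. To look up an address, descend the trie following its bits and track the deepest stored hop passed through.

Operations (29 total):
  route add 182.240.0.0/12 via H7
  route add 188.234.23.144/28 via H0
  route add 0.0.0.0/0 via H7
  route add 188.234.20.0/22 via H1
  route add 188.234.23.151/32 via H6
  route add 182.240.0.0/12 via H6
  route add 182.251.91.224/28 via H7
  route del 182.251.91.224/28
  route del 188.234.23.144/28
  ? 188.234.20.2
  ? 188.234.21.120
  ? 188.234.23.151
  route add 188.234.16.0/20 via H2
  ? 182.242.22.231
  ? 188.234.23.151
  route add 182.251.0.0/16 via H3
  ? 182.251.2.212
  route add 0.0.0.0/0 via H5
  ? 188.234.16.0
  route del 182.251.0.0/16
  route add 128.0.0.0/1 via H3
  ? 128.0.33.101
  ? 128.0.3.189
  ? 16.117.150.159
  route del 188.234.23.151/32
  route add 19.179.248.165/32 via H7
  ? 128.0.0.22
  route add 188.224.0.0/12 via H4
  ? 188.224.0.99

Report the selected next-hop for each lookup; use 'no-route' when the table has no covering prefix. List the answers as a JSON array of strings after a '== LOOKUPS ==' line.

Apply in order:
  add 182.240.0.0/12 -> H7 at depth 12
  add 188.234.23.144/28 -> H0 at depth 28
  add 0.0.0.0/0 -> H7 at depth 0
  add 188.234.20.0/22 -> H1 at depth 22
  add 188.234.23.151/32 -> H6 at depth 32
  add 182.240.0.0/12 -> H6 at depth 12
  add 182.251.91.224/28 -> H7 at depth 28
  - 182.251.91.224/28 clear@28
  - 188.234.23.144/28 clear@28
  Q 188.234.20.2: descend 1011110011101010000101 ; hops seen [H7,H1] ; pick H1
  Q 188.234.21.120: descend 1011110011101010000101 ; hops seen [H7,H1] ; pick H1
  Q 188.234.23.151: descend 10111100111010100001011110010111 ; hops seen [H7,H1,H6] ; pick H6
  add 188.234.16.0/20 -> H2 at depth 20
  Q 182.242.22.231: descend 101101101111 ; hops seen [H7,H6] ; pick H6
  Q 188.234.23.151: descend 10111100111010100001011110010111 ; hops seen [H7,H2,H1,H6] ; pick H6
  add 182.251.0.0/16 -> H3 at depth 16
  Q 182.251.2.212: descend 10110110111110110 ; hops seen [H7,H6,H3] ; pick H3
  add 0.0.0.0/0 -> H5 at depth 0
  Q 188.234.16.0: descend 101111001110101000010 ; hops seen [H5,H2] ; pick H2
  - 182.251.0.0/16 clear@16
  add 128.0.0.0/1 -> H3 at depth 1
  Q 128.0.33.101: descend 10 ; hops seen [H5,H3] ; pick H3
  Q 128.0.3.189: descend 10 ; hops seen [H5,H3] ; pick H3
  Q 16.117.150.159: descend ε ; hops seen [H5] ; pick H5
  - 188.234.23.151/32 clear@32
  add 19.179.248.165/32 -> H7 at depth 32
  Q 128.0.0.22: descend 10 ; hops seen [H5,H3] ; pick H3
  add 188.224.0.0/12 -> H4 at depth 12
  Q 188.224.0.99: descend 101111001110 ; hops seen [H5,H3,H4] ; pick H4

== LOOKUPS ==
["H1","H1","H6","H6","H6","H3","H2","H3","H3","H5","H3","H4"]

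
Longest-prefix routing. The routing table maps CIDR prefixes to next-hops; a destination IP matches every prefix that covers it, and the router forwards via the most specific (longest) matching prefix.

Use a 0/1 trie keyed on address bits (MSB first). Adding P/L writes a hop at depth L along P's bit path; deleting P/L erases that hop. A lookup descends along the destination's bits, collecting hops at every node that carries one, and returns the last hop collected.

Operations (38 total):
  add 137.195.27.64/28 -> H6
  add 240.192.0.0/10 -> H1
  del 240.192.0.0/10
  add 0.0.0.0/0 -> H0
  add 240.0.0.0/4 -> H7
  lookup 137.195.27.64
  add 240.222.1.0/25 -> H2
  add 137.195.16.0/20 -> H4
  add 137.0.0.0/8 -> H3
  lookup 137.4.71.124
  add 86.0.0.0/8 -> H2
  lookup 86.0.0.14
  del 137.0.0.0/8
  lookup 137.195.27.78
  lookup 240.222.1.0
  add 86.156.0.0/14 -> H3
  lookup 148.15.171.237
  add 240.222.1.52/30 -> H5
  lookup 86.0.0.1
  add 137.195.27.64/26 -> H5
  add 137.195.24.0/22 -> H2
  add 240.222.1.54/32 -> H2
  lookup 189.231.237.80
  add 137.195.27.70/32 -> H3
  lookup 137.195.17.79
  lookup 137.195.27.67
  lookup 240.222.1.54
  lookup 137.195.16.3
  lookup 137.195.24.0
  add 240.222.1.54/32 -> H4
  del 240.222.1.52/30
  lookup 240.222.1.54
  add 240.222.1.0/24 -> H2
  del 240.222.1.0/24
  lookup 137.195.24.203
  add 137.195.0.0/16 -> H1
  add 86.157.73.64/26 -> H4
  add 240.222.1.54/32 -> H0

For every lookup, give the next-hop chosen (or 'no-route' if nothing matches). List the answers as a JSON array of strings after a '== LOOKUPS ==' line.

Apply in order:
  add 137.195.27.64/28 -> H6 at depth 28
  add 240.192.0.0/10 -> H1 at depth 10
  del 240.192.0.0/10 (clear depth 10)
  add 0.0.0.0/0 -> H0 at depth 0
  add 240.0.0.0/4 -> H7 at depth 4
  ? 137.195.27.64  path d0:H0→d1:-→d2:-→d3:-→d4:-→d5:-→d6:-→d7:-→d8:-→d9:-→d10:-→d11:-→d12:-→d13:-→d14:-→d15:-→d16:-→d17:-→d18:-→d19:-→d20:-→d21:-→d22:-→d23:-→d24:-→d25:-→d26:-→d27:-→d28:H6  best=H6
  add 240.222.1.0/25 -> H2 at depth 25
  add 137.195.16.0/20 -> H4 at depth 20
  add 137.0.0.0/8 -> H3 at depth 8
  ? 137.4.71.124  path d0:H0→d1:-→d2:-→d3:-→d4:-→d5:-→d6:-→d7:-→d8:H3  best=H3
  add 86.0.0.0/8 -> H2 at depth 8
  ? 86.0.0.14  path d0:H0→d1:-→d2:-→d3:-→d4:-→d5:-→d6:-→d7:-→d8:H2  best=H2
  del 137.0.0.0/8 (clear depth 8)
  ? 137.195.27.78  path d0:H0→d1:-→d2:-→d3:-→d4:-→d5:-→d6:-→d7:-→d8:-→d9:-→d10:-→d11:-→d12:-→d13:-→d14:-→d15:-→d16:-→d17:-→d18:-→d19:-→d20:H4→d21:-→d22:-→d23:-→d24:-→d25:-→d26:-→d27:-→d28:H6  best=H6
  ? 240.222.1.0  path d0:H0→d1:-→d2:-→d3:-→d4:H7→d5:-→d6:-→d7:-→d8:-→d9:-→d10:-→d11:-→d12:-→d13:-→d14:-→d15:-→d16:-→d17:-→d18:-→d19:-→d20:-→d21:-→d22:-→d23:-→d24:-→d25:H2  best=H2
  add 86.156.0.0/14 -> H3 at depth 14
  ? 148.15.171.237  path d0:H0→d1:-→d2:-→d3:-  best=H0
  add 240.222.1.52/30 -> H5 at depth 30
  ? 86.0.0.1  path d0:H0→d1:-→d2:-→d3:-→d4:-→d5:-→d6:-→d7:-→d8:H2  best=H2
  add 137.195.27.64/26 -> H5 at depth 26
  add 137.195.24.0/22 -> H2 at depth 22
  add 240.222.1.54/32 -> H2 at depth 32
  ? 189.231.237.80  path d0:H0→d1:-→d2:-  best=H0
  add 137.195.27.70/32 -> H3 at depth 32
  ? 137.195.17.79  path d0:H0→d1:-→d2:-→d3:-→d4:-→d5:-→d6:-→d7:-→d8:-→d9:-→d10:-→d11:-→d12:-→d13:-→d14:-→d15:-→d16:-→d17:-→d18:-→d19:-→d20:H4  best=H4
  ? 137.195.27.67  path d0:H0→d1:-→d2:-→d3:-→d4:-→d5:-→d6:-→d7:-→d8:-→d9:-→d10:-→d11:-→d12:-→d13:-→d14:-→d15:-→d16:-→d17:-→d18:-→d19:-→d20:H4→d21:-→d22:H2→d23:-→d24:-→d25:-→d26:H5→d27:-→d28:H6→d29:-  best=H6
  ? 240.222.1.54  path d0:H0→d1:-→d2:-→d3:-→d4:H7→d5:-→d6:-→d7:-→d8:-→d9:-→d10:-→d11:-→d12:-→d13:-→d14:-→d15:-→d16:-→d17:-→d18:-→d19:-→d20:-→d21:-→d22:-→d23:-→d24:-→d25:H2→d26:-→d27:-→d28:-→d29:-→d30:H5→d31:-→d32:H2  best=H2
  ? 137.195.16.3  path d0:H0→d1:-→d2:-→d3:-→d4:-→d5:-→d6:-→d7:-→d8:-→d9:-→d10:-→d11:-→d12:-→d13:-→d14:-→d15:-→d16:-→d17:-→d18:-→d19:-→d20:H4  best=H4
  ? 137.195.24.0  path d0:H0→d1:-→d2:-→d3:-→d4:-→d5:-→d6:-→d7:-→d8:-→d9:-→d10:-→d11:-→d12:-→d13:-→d14:-→d15:-→d16:-→d17:-→d18:-→d19:-→d20:H4→d21:-→d22:H2  best=H2
  add 240.222.1.54/32 -> H4 at depth 32
  del 240.222.1.52/30 (clear depth 30)
  ? 240.222.1.54  path d0:H0→d1:-→d2:-→d3:-→d4:H7→d5:-→d6:-→d7:-→d8:-→d9:-→d10:-→d11:-→d12:-→d13:-→d14:-→d15:-→d16:-→d17:-→d18:-→d19:-→d20:-→d21:-→d22:-→d23:-→d24:-→d25:H2→d26:-→d27:-→d28:-→d29:-→d30:-→d31:-→d32:H4  best=H4
  add 240.222.1.0/24 -> H2 at depth 24
  del 240.222.1.0/24 (clear depth 24)
  ? 137.195.24.203  path d0:H0→d1:-→d2:-→d3:-→d4:-→d5:-→d6:-→d7:-→d8:-→d9:-→d10:-→d11:-→d12:-→d13:-→d14:-→d15:-→d16:-→d17:-→d18:-→d19:-→d20:H4→d21:-→d22:H2  best=H2
  add 137.195.0.0/16 -> H1 at depth 16
  add 86.157.73.64/26 -> H4 at depth 26
  add 240.222.1.54/32 -> H0 at depth 32

== LOOKUPS ==
["H6","H3","H2","H6","H2","H0","H2","H0","H4","H6","H2","H4","H2","H4","H2"]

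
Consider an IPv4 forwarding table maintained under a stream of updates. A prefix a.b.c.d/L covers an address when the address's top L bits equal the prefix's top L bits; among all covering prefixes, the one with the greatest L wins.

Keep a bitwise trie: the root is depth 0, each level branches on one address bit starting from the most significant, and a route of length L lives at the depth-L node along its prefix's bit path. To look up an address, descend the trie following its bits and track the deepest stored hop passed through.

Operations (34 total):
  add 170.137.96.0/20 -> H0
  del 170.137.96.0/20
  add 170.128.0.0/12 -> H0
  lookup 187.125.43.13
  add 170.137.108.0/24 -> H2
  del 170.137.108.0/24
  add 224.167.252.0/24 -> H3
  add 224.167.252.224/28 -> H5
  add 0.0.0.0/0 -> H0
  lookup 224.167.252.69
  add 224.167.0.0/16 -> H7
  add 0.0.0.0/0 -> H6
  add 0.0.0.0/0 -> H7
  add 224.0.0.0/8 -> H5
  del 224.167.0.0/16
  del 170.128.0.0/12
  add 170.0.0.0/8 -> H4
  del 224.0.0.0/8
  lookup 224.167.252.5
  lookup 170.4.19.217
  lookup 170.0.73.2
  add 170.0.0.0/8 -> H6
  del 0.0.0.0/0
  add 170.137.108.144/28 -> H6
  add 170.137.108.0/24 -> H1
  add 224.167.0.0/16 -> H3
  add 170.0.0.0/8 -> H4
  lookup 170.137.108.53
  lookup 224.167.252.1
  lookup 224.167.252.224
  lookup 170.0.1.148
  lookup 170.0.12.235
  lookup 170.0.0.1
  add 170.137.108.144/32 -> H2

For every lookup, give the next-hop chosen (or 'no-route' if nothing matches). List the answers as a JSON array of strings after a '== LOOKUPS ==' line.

Process each operation:
  add 170.137.96.0/20 -> H0 at depth 20
  del 170.137.96.0/20 (clear depth 20)
  add 170.128.0.0/12 -> H0 at depth 12
  ? 187.125.43.13  path d0:-→d1:-→d2:-→d3:-  best=no-route
  add 170.137.108.0/24 -> H2 at depth 24
  del 170.137.108.0/24 (clear depth 24)
  add 224.167.252.0/24 -> H3 at depth 24
  add 224.167.252.224/28 -> H5 at depth 28
  add 0.0.0.0/0 -> H0 at depth 0
  ? 224.167.252.69  path d0:H0→d1:-→d2:-→d3:-→d4:-→d5:-→d6:-→d7:-→d8:-→d9:-→d10:-→d11:-→d12:-→d13:-→d14:-→d15:-→d16:-→d17:-→d18:-→d19:-→d20:-→d21:-→d22:-→d23:-→d24:H3  best=H3
  add 224.167.0.0/16 -> H7 at depth 16
  add 0.0.0.0/0 -> H6 at depth 0
  add 0.0.0.0/0 -> H7 at depth 0
  add 224.0.0.0/8 -> H5 at depth 8
  del 224.167.0.0/16 (clear depth 16)
  del 170.128.0.0/12 (clear depth 12)
  add 170.0.0.0/8 -> H4 at depth 8
  del 224.0.0.0/8 (clear depth 8)
  ? 224.167.252.5  path d0:H7→d1:-→d2:-→d3:-→d4:-→d5:-→d6:-→d7:-→d8:-→d9:-→d10:-→d11:-→d12:-→d13:-→d14:-→d15:-→d16:-→d17:-→d18:-→d19:-→d20:-→d21:-→d22:-→d23:-→d24:H3  best=H3
  ? 170.4.19.217  path d0:H7→d1:-→d2:-→d3:-→d4:-→d5:-→d6:-→d7:-→d8:H4  best=H4
  ? 170.0.73.2  path d0:H7→d1:-→d2:-→d3:-→d4:-→d5:-→d6:-→d7:-→d8:H4  best=H4
  add 170.0.0.0/8 -> H6 at depth 8
  del 0.0.0.0/0 (clear depth 0)
  add 170.137.108.144/28 -> H6 at depth 28
  add 170.137.108.0/24 -> H1 at depth 24
  add 224.167.0.0/16 -> H3 at depth 16
  add 170.0.0.0/8 -> H4 at depth 8
  ? 170.137.108.53  path d0:-→d1:-→d2:-→d3:-→d4:-→d5:-→d6:-→d7:-→d8:H4→d9:-→d10:-→d11:-→d12:-→d13:-→d14:-→d15:-→d16:-→d17:-→d18:-→d19:-→d20:-→d21:-→d22:-→d23:-→d24:H1  best=H1
  ? 224.167.252.1  path d0:-→d1:-→d2:-→d3:-→d4:-→d5:-→d6:-→d7:-→d8:-→d9:-→d10:-→d11:-→d12:-→d13:-→d14:-→d15:-→d16:H3→d17:-→d18:-→d19:-→d20:-→d21:-→d22:-→d23:-→d24:H3  best=H3
  ? 224.167.252.224  path d0:-→d1:-→d2:-→d3:-→d4:-→d5:-→d6:-→d7:-→d8:-→d9:-→d10:-→d11:-→d12:-→d13:-→d14:-→d15:-→d16:H3→d17:-→d18:-→d19:-→d20:-→d21:-→d22:-→d23:-→d24:H3→d25:-→d26:-→d27:-→d28:H5  best=H5
  ? 170.0.1.148  path d0:-→d1:-→d2:-→d3:-→d4:-→d5:-→d6:-→d7:-→d8:H4  best=H4
  ? 170.0.12.235  path d0:-→d1:-→d2:-→d3:-→d4:-→d5:-→d6:-→d7:-→d8:H4  best=H4
  ? 170.0.0.1  path d0:-→d1:-→d2:-→d3:-→d4:-→d5:-→d6:-→d7:-→d8:H4  best=H4
  add 170.137.108.144/32 -> H2 at depth 32

== LOOKUPS ==
["no-route","H3","H3","H4","H4","H1","H3","H5","H4","H4","H4"]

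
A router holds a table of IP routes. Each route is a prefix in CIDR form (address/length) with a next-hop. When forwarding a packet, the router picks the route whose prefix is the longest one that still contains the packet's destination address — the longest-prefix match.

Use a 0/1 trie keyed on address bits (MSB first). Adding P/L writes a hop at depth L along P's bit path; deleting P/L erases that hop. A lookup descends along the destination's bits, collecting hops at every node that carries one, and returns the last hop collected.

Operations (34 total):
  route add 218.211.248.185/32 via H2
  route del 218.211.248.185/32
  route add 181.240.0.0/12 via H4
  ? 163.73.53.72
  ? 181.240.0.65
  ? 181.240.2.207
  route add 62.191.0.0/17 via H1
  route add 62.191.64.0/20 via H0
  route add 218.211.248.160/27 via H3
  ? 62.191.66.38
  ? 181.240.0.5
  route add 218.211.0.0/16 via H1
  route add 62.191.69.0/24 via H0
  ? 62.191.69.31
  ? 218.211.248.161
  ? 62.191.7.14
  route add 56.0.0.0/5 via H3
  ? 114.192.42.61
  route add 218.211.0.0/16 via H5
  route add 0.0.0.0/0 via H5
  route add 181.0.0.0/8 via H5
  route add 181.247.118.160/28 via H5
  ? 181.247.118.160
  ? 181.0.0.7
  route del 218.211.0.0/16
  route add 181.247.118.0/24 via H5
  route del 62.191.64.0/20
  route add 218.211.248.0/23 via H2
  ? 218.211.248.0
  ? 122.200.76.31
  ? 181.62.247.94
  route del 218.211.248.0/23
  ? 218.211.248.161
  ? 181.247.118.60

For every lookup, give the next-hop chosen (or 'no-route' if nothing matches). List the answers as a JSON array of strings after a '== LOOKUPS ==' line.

Trace:
  + 218.211.248.185/32 (H2) depth=32
  del 218.211.248.185/32 (clear depth 32)
  + 181.240.0.0/12 (H4) depth=12
  Q 163.73.53.72: descend 101 ; hops seen [∅] ; pick no-route
  Q 181.240.0.65: descend 101101011111 ; hops seen [H4] ; pick H4
  Q 181.240.2.207: descend 101101011111 ; hops seen [H4] ; pick H4
  + 62.191.0.0/17 (H1) depth=17
  + 62.191.64.0/20 (H0) depth=20
  + 218.211.248.160/27 (H3) depth=27
  Q 62.191.66.38: descend 00111110101111110100 ; hops seen [H1,H0] ; pick H0
  Q 181.240.0.5: descend 101101011111 ; hops seen [H4] ; pick H4
  + 218.211.0.0/16 (H1) depth=16
  + 62.191.69.0/24 (H0) depth=24
  Q 62.191.69.31: descend 001111101011111101000101 ; hops seen [H1,H0,H0] ; pick H0
  Q 218.211.248.161: descend 110110101101001111111000101 ; hops seen [H1,H3] ; pick H3
  Q 62.191.7.14: descend 00111110101111110 ; hops seen [H1] ; pick H1
  + 56.0.0.0/5 (H3) depth=5
  Q 114.192.42.61: descend 0 ; hops seen [∅] ; pick no-route
  + 218.211.0.0/16 (H5) depth=16
  + 0.0.0.0/0 (H5) depth=0
  + 181.0.0.0/8 (H5) depth=8
  + 181.247.118.160/28 (H5) depth=28
  Q 181.247.118.160: descend 1011010111110111011101101010 ; hops seen [H5,H5,H4,H5] ; pick H5
  Q 181.0.0.7: descend 10110101 ; hops seen [H5,H5] ; pick H5
  del 218.211.0.0/16 (clear depth 16)
  + 181.247.118.0/24 (H5) depth=24
  del 62.191.64.0/20 (clear depth 20)
  + 218.211.248.0/23 (H2) depth=23
  Q 218.211.248.0: descend 110110101101001111111000 ; hops seen [H5,H2] ; pick H2
  Q 122.200.76.31: descend 0 ; hops seen [H5] ; pick H5
  Q 181.62.247.94: descend 10110101 ; hops seen [H5,H5] ; pick H5
  del 218.211.248.0/23 (clear depth 23)
  Q 218.211.248.161: descend 110110101101001111111000101 ; hops seen [H5,H3] ; pick H3
  Q 181.247.118.60: descend 101101011111011101110110 ; hops seen [H5,H5,H4,H5] ; pick H5

== LOOKUPS ==
["no-route","H4","H4","H0","H4","H0","H3","H1","no-route","H5","H5","H2","H5","H5","H3","H5"]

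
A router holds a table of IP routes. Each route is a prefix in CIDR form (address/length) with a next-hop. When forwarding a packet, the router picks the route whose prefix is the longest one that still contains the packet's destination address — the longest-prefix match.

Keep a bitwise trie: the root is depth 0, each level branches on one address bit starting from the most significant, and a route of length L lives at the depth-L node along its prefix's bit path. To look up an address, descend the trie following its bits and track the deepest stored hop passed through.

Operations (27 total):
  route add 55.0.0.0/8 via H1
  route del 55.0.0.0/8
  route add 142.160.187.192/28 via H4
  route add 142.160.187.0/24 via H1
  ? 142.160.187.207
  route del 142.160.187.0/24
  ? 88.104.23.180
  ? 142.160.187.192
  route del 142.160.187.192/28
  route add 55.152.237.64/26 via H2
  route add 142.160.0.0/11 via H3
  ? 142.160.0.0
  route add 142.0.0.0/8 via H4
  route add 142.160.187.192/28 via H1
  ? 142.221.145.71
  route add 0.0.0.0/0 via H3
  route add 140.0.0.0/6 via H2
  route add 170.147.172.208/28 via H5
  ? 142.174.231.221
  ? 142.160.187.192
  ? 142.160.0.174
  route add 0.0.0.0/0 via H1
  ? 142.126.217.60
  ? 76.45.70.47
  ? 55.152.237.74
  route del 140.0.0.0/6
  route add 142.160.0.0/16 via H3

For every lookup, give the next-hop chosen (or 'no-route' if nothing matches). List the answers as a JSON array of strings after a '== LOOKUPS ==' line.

Process each operation:
  add 55.0.0.0/8 -> H1 at depth 8
  - 55.0.0.0/8 clear@8
  add 142.160.187.192/28 -> H4 at depth 28
  add 142.160.187.0/24 -> H1 at depth 24
  ? 142.160.187.207  path d0:-→d1:-→d2:-→d3:-→d4:-→d5:-→d6:-→d7:-→d8:-→d9:-→d10:-→d11:-→d12:-→d13:-→d14:-→d15:-→d16:-→d17:-→d18:-→d19:-→d20:-→d21:-→d22:-→d23:-→d24:H1→d25:-→d26:-→d27:-→d28:H4  best=H4
  - 142.160.187.0/24 clear@24
  ? 88.104.23.180  path d0:-→d1:-  best=no-route
  ? 142.160.187.192  path d0:-→d1:-→d2:-→d3:-→d4:-→d5:-→d6:-→d7:-→d8:-→d9:-→d10:-→d11:-→d12:-→d13:-→d14:-→d15:-→d16:-→d17:-→d18:-→d19:-→d20:-→d21:-→d22:-→d23:-→d24:-→d25:-→d26:-→d27:-→d28:H4  best=H4
  - 142.160.187.192/28 clear@28
  add 55.152.237.64/26 -> H2 at depth 26
  add 142.160.0.0/11 -> H3 at depth 11
  ? 142.160.0.0  path d0:-→d1:-→d2:-→d3:-→d4:-→d5:-→d6:-→d7:-→d8:-→d9:-→d10:-→d11:H3→d12:-→d13:-→d14:-→d15:-→d16:-  best=H3
  add 142.0.0.0/8 -> H4 at depth 8
  add 142.160.187.192/28 -> H1 at depth 28
  ? 142.221.145.71  path d0:-→d1:-→d2:-→d3:-→d4:-→d5:-→d6:-→d7:-→d8:H4→d9:-  best=H4
  add 0.0.0.0/0 -> H3 at depth 0
  add 140.0.0.0/6 -> H2 at depth 6
  add 170.147.172.208/28 -> H5 at depth 28
  ? 142.174.231.221  path d0:H3→d1:-→d2:-→d3:-→d4:-→d5:-→d6:H2→d7:-→d8:H4→d9:-→d10:-→d11:H3→d12:-  best=H3
  ? 142.160.187.192  path d0:H3→d1:-→d2:-→d3:-→d4:-→d5:-→d6:H2→d7:-→d8:H4→d9:-→d10:-→d11:H3→d12:-→d13:-→d14:-→d15:-→d16:-→d17:-→d18:-→d19:-→d20:-→d21:-→d22:-→d23:-→d24:-→d25:-→d26:-→d27:-→d28:H1  best=H1
  ? 142.160.0.174  path d0:H3→d1:-→d2:-→d3:-→d4:-→d5:-→d6:H2→d7:-→d8:H4→d9:-→d10:-→d11:H3→d12:-→d13:-→d14:-→d15:-→d16:-  best=H3
  add 0.0.0.0/0 -> H1 at depth 0
  ? 142.126.217.60  path d0:H1→d1:-→d2:-→d3:-→d4:-→d5:-→d6:H2→d7:-→d8:H4  best=H4
  ? 76.45.70.47  path d0:H1→d1:-  best=H1
  ? 55.152.237.74  path d0:H1→d1:-→d2:-→d3:-→d4:-→d5:-→d6:-→d7:-→d8:-→d9:-→d10:-→d11:-→d12:-→d13:-→d14:-→d15:-→d16:-→d17:-→d18:-→d19:-→d20:-→d21:-→d22:-→d23:-→d24:-→d25:-→d26:H2  best=H2
  - 140.0.0.0/6 clear@6
  add 142.160.0.0/16 -> H3 at depth 16

== LOOKUPS ==
["H4","no-route","H4","H3","H4","H3","H1","H3","H4","H1","H2"]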